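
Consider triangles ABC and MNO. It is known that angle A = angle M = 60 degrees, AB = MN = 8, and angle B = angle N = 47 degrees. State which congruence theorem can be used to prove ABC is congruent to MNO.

Consider the given information: angle A = angle M = 60 degrees, AB = MN = 8, and angle B = angle N = 47 degrees
This is not SSS or SAS: SSS requires all three pairs of sides, but we don't have that. SAS requires two sides and the included angle between them.
The correct criterion is ASA. Two pairs of corresponding angles and the included side are equal (Angle-Side-Angle).

ASA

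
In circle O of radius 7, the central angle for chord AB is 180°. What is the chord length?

Chord = 2(7) sin(90°) = 14

14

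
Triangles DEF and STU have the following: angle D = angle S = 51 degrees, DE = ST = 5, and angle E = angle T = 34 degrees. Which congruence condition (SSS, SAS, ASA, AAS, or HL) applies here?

The given information matches ASA: Two pairs of corresponding angles and the included side are equal (Angle-Side-Angle).

ASA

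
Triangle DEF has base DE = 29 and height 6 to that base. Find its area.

Area = (1/2)(29)(6) = 87

87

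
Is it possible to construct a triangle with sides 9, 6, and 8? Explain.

Check all three triangle inequalities:
9 + 6 = 15 > 8 ✓
9 + 8 = 17 > 6 ✓
6 + 8 = 14 > 9 ✓
All conditions hold, so these sides form a valid triangle.

Yes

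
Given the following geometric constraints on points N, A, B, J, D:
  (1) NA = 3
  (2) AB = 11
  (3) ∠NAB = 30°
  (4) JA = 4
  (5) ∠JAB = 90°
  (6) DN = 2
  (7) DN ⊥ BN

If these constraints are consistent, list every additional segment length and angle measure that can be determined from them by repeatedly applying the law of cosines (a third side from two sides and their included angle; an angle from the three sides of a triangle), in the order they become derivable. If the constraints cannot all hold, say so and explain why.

The constraints are consistent. Derivable facts, in order:
After 1 step:
- BJ = √137
- NB ≈ 8.53
After 2 steps:
- BD ≈ 8.77
- ∠ABJ = 19.98°
- ∠ABN = 10.12°
- ∠AJB = 70.02°
- ∠ANB = 139.88°
After 3 steps:
- ∠BDN = 76.81°
- ∠DBN = 13.19°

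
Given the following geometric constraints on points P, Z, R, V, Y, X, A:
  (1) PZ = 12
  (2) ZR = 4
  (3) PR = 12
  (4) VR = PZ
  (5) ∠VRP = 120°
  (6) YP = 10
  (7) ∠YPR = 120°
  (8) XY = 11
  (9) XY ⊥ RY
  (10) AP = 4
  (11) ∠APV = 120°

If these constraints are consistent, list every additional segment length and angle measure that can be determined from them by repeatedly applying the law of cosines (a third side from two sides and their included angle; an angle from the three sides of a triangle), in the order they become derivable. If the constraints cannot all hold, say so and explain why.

The constraints are consistent. Derivable facts, in order:
After 1 step:
- PV = 12·√3
- RY = 2·√91
- ∠PRZ = 80.41°
- ∠PZR = 80.41°
- ∠RPZ = 19.19°
After 2 steps:
- RX ≈ 22.02
- VA ≈ 23.05
- ∠PRY = 27°
- ∠PVR = 30°
- ∠PYR = 33°
- ∠RPV = 30°
After 3 steps:
- ∠AVP = 8.64°
- ∠PAV = 51.36°
- ∠RXY = 60.03°
- ∠XRY = 29.97°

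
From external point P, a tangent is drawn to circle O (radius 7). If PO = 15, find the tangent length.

The tangent, radius, and line from the external point to the center form a right triangle.
The right angle is where the tangent meets the radius.
By the Pythagorean theorem: tangent² + 7² = 15²
tangent² = 225 - 49 = 176
tangent = 4*sqrt(11)

4*sqrt(11)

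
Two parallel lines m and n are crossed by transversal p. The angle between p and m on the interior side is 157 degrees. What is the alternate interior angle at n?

Alternate interior angles lie on opposite sides of the transversal, between the parallel lines.
By the alternate interior angle theorem, they are equal: 157 degrees.

157 degrees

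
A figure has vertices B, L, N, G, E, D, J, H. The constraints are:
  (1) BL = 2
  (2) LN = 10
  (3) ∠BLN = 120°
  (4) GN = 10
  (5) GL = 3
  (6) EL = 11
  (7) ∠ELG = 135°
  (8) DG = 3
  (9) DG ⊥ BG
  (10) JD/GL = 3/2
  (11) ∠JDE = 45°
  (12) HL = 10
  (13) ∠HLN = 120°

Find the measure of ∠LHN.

Step 1: By the law of cosines on triangle HLN: HN² = 10² + 10² − 2·10·10·cos(120°) = 300, so HN = 10·√3.
Step 2: By the inverse law of cosines on triangle LHN: cos(∠LHN) = (10² + (10·√3)² − 10²) / (2·10·10·√3) = 300/346.41 = 0.866, so ∠LHN = 30°.

Therefore, the measure of angle ∠LHN = 30°.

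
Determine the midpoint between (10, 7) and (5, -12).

The midpoint is the average of the coordinates:
x: (10 + 5)/2 = 15/2
y: (7 + -12)/2 = -5/2
Midpoint = (15/2, -5/2)

(15/2, -5/2)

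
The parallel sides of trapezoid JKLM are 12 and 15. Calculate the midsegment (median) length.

midsegment = (12 + 15) / 2 = 27 / 2 = 27/2

27/2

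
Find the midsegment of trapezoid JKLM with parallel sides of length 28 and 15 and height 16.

midsegment = (28 + 15) / 2 = 43 / 2 = 43/2

43/2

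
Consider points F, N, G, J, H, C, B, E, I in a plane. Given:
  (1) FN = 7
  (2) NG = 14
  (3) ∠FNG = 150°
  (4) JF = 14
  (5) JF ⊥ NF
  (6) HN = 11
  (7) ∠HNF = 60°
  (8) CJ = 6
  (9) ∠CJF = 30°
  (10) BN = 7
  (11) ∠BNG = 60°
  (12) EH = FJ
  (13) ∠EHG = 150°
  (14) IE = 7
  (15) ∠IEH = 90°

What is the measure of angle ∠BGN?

Step 1: By the law of cosines on triangle GNB: GB² = 14² + 7² − 2·14·7·cos(60°) = 147, so GB = 7·√3.
Step 2: By the inverse law of cosines on triangle BGN: cos(∠BGN) = ((7·√3)² + 14² − 7²) / (2·7·√3·14) = 294/339.48 = 0.866, so ∠BGN = 30°.

Therefore, the measure of angle ∠BGN = 30°.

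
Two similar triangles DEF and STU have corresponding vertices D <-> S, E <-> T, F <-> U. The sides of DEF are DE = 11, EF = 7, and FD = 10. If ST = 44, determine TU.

k = 44/11 = 4. TU = 4 * 7 = 28.

28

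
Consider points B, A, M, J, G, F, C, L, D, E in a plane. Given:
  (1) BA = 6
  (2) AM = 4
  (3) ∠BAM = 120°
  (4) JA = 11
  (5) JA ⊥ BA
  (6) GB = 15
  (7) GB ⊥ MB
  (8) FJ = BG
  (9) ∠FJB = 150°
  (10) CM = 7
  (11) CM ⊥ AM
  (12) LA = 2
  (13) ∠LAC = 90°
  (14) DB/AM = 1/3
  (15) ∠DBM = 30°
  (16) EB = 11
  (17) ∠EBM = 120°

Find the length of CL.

Step 1: By the law of cosines on triangle CMA: CA² = 7² + 4² − 2·7·4·cos(90°) = 65, so CA = √65.
Step 2: By the law of cosines on triangle CAL: CL² = √65² + 2² − 2·√65·2·cos(90°) = 69, so CL = √69.

Therefore, the length of CL = √69.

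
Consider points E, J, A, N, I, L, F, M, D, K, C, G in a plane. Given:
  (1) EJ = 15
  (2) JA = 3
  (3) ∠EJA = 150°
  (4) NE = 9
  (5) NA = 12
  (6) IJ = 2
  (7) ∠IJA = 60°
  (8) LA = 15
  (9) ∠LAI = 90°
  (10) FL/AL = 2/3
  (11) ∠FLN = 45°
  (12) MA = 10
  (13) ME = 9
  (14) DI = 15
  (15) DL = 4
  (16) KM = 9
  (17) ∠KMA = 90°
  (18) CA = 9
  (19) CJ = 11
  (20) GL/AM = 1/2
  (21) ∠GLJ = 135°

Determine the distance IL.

Step 1: By the law of cosines on triangle IJA: IA² = 2² + 3² − 2·2·3·cos(60°) = 7, so IA = √7.
Step 2: By the law of cosines on triangle IAL: IL² = √7² + 15² − 2·√7·15·cos(90°) = 232, so IL = 2·√58.

Therefore, the length of IL = 2·√58.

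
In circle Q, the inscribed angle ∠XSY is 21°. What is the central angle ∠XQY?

By the inscribed angle theorem, the central angle is twice the inscribed angle.
Central angle = 2 × 21° = 42°

42°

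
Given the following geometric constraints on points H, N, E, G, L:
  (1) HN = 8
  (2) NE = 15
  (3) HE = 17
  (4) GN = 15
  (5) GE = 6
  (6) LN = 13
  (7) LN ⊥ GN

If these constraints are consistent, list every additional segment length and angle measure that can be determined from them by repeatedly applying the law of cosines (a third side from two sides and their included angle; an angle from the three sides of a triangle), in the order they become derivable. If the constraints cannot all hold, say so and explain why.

The constraints are consistent. Derivable facts, in order:
After 1 step:
- GL ≈ 19.85
- ∠EGN = 78.46°
- ∠EHN = 61.93°
- ∠ENG = 23.07°
- ∠ENH = 90°
- ∠GEN = 78.46°
- ∠HEN = 28.07°
After 2 steps:
- ∠GLN = 49.09°
- ∠LGN = 40.91°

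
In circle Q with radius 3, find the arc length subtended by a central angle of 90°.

The full circumference is 2πr = 2π(3) = 6*pi.
The arc spans 90° out of 360°, which is a fraction of 1/4.
Arc length = 6*pi × 1/4 = 3*pi/2.

3*pi/2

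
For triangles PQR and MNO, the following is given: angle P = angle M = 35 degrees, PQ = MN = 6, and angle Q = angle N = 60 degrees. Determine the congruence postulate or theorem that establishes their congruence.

The given information provides:
angle P = angle M = 35 degrees, PQ = MN = 6, and angle Q = angle N = 60 degrees
This matches the ASA congruence theorem.
Two pairs of corresponding angles and the included side are equal (Angle-Side-Angle).

ASA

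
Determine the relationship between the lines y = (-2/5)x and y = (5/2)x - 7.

Slope of line 1: m1 = -2/5
Slope of line 2: m2 = 5/2
m1 * m2 = -1, so perpendicular.

Perpendicular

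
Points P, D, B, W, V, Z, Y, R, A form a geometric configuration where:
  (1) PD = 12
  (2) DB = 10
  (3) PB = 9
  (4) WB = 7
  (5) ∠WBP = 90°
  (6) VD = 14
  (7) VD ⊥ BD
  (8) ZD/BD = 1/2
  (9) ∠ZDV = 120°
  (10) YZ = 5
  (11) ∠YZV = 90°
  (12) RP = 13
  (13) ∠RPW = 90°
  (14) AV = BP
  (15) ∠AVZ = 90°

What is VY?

From the given relations: ZD = 1/2·BD = 1/2·10 = 5.
Step 1: By the law of cosines on triangle ZDV: ZV² = 5² + 14² − 2·5·14·cos(120°) = 291, so ZV ≈ 17.06.
Step 2: By the law of cosines on triangle VZY: VY² = 17.06² + 5² − 2·17.06·5·cos(90°) = 316, so VY = 2·√79.

Therefore, the length of VY = 2·√79.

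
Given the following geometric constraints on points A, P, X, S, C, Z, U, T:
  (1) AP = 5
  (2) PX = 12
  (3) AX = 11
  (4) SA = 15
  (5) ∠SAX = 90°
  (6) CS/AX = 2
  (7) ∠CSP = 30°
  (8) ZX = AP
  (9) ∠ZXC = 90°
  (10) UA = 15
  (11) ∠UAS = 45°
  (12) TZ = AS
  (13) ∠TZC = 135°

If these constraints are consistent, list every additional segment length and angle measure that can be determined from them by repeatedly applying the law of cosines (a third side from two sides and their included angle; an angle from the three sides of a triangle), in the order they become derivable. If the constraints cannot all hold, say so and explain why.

The constraints are consistent. Derivable facts, in order:
After 1 step:
- SU ≈ 11.48
- XS ≈ 18.6
- ∠APX = 66.42°
- ∠AXP = 24.62°
- ∠PAX = 88.96°
After 2 steps:
- ∠ASU = 67.5°
- ∠ASX = 36.25°
- ∠AUS = 67.5°
- ∠AXS = 53.75°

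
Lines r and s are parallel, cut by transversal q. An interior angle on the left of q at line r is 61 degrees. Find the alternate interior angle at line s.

Alternate interior angles are equal: 61 degrees.

61 degrees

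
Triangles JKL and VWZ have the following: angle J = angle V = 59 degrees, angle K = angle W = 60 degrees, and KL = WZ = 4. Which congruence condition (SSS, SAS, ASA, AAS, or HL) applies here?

The given information provides:
angle J = angle V = 59 degrees, angle K = angle W = 60 degrees, and KL = WZ = 4
This matches the AAS congruence theorem.
Two pairs of corresponding angles and a non-included side are equal (Angle-Angle-Side).

AAS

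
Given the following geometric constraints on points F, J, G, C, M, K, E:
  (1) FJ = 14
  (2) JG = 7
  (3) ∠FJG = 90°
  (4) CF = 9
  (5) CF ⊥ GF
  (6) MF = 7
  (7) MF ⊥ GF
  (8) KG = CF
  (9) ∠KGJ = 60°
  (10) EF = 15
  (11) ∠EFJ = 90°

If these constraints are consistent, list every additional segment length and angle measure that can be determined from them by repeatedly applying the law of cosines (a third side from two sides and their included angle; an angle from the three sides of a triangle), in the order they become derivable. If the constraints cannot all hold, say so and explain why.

The constraints are consistent. Derivable facts, in order:
After 1 step:
- FG = 7·√5
- JE ≈ 20.52
- JK = √67
After 2 steps:
- GC ≈ 18.06
- GM = 7·√6
- ∠EJF = 46.97°
- ∠FEJ = 43.03°
- ∠FGJ = 63.43°
- ∠GFJ = 26.57°
- ∠GJK = 72.22°
- ∠GKJ = 47.78°
After 3 steps:
- ∠CGF = 29.9°
- ∠FCG = 60.1°
- ∠FGM = 24.09°
- ∠FMG = 65.91°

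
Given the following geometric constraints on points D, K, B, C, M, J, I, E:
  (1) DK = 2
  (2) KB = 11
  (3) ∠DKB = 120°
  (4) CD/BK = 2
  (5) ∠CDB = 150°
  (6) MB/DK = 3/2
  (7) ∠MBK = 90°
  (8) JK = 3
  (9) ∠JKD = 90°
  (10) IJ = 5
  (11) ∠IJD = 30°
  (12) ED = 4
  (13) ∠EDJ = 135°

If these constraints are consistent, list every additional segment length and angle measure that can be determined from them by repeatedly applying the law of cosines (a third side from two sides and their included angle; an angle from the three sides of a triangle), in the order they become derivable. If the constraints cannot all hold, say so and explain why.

The constraints are consistent. Derivable facts, in order:
After 1 step:
- DB = 7·√3
- DJ = √13
- KM = √130
After 2 steps:
- BC ≈ 33.06
- DI ≈ 2.6
- JE ≈ 7.03
- ∠BDK = 51.79°
- ∠BKM = 15.26°
- ∠BMK = 74.74°
- ∠DBK = 8.21°
- ∠DJK = 33.69°
- ∠JDK = 56.31°
After 3 steps:
- ∠BCD = 10.57°
- ∠CBD = 19.43°
- ∠DEJ = 21.27°
- ∠DIJ = 43.84°
- ∠DJE = 23.73°
- ∠IDJ = 106.16°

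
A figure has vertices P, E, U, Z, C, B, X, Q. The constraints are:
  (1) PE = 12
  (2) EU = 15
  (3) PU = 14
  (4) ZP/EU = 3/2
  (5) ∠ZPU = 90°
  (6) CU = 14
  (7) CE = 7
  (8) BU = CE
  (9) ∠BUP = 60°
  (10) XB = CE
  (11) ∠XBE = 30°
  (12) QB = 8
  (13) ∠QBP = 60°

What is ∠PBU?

From the given relations: BU = CE = 7.
Step 1: By the law of cosines on triangle BUP: BP² = 7² + 14² − 2·7·14·cos(60°) = 147, so BP = 7·√3.
Step 2: By the inverse law of cosines on triangle PBU: cos(∠PBU) = ((7·√3)² + 7² − 14²) / (2·7·√3·7) = 0/169.74 = 0, so ∠PBU = 90°.

Therefore, the measure of angle ∠PBU = 90°.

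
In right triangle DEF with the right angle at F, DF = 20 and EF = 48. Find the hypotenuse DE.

In a right triangle, the square of the hypotenuse equals the sum of the squares of the two legs.
The legs are 20 and 48, so the hypotenuse = sqrt(400 + 2304) = sqrt(2704) = 52.

52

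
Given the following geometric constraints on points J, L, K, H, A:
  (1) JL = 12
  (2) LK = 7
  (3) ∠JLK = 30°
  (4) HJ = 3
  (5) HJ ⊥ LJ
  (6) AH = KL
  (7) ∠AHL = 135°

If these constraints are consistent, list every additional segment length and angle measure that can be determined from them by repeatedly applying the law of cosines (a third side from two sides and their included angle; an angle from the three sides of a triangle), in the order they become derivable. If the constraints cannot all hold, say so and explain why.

The constraints are consistent. Derivable facts, in order:
After 1 step:
- JK ≈ 6.89
- LH = 3·√17
After 2 steps:
- LA ≈ 18.01
- ∠HLJ = 14.04°
- ∠JHL = 75.96°
- ∠JKL = 119.48°
- ∠KJL = 30.52°
After 3 steps:
- ∠ALH = 15.95°
- ∠HAL = 29.05°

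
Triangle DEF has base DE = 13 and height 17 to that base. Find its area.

A triangle's area is half the area of a rectangle with the same base and height.
Area = (1/2) * 13 * 17 = 221/2.

221/2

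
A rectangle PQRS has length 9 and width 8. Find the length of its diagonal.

d = sqrt(9^2 + 8^2) = sqrt(145)

sqrt(145)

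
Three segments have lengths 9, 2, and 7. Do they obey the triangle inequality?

Check the triangle inequality: 2 + 7 = 9 ≤ 9.
Since the sum of two sides does not exceed the third, no triangle can be formed.

No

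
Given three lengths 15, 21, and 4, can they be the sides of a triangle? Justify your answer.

No.
The triangle inequality is violated: 15 + 4 = 19 ≤ 21.
These lengths cannot form a triangle.

No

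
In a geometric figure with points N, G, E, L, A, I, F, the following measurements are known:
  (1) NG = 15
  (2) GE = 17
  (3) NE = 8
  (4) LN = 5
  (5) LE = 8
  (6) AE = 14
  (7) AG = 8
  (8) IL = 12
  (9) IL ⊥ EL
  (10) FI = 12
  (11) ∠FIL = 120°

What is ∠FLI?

Step 1: By the law of cosines on triangle LIF: LF² = 12² + 12² − 2·12·12·cos(120°) = 432, so LF = 12·√3.
Step 2: By the inverse law of cosines on triangle FLI: cos(∠FLI) = ((12·√3)² + 12² − 12²) / (2·12·√3·12) = 432/498.83 = 0.866, so ∠FLI = 30°.

Therefore, the measure of angle ∠FLI = 30°.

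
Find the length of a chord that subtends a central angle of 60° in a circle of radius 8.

Chord length = 2r sin(θ/2)
= 2 × 8 × sin(60°/2)
= 2 × 8 × sin(30°)
= 8

8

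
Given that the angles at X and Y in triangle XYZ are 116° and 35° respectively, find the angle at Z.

Let angle Z = x. Then 116 + 35 + x = 180.
x = 180 - 151 = 29 degrees.

29 degrees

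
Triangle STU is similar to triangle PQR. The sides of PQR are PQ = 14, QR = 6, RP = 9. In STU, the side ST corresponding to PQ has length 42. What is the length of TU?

Similar triangles have proportional sides. Setting up the proportion:
ST / PQ = TU / QR
42 / 14 = TU / 6
TU = 6 * 42 / 14 = 18.

18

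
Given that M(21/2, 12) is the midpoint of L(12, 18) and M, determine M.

Using the midpoint formula: M = ((x1 + x2)/2, (y1 + y2)/2)
We know M = (21/2, 12) and L = (12, 18)
For x: 21/2 = (12 + x2)/2, so x2 = 2*21/2 - 12 = 9
For y: 12 = (18 + y2)/2, so y2 = 2*12 - 18 = 6
M = (9, 6)

(9, 6)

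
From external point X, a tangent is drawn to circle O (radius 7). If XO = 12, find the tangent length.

The tangent, radius, and line from the external point to the center form a right triangle.
The right angle is where the tangent meets the radius.
By the Pythagorean theorem: tangent² + 7² = 12²
tangent² = 144 - 49 = 95
tangent = sqrt(95)

sqrt(95)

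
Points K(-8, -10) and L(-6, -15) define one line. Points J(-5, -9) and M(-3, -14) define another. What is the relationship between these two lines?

Slope of line 1: m1 = (-15 - -10)/(-6 - -8) = -5/2 = -5/2
Slope of line 2: m2 = (-14 - -9)/(-3 - -5) = -5/2 = -5/2
m1 = m2, so the lines are parallel.

Parallel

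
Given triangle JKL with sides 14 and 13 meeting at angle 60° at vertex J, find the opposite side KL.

Law of cosines: KL^2 = 14^2 + 13^2 - 2(14)(13)cos(60°) = 183, so KL = sqrt(183).

sqrt(183)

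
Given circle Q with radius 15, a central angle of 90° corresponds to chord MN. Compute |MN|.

Chord length = 2r sin(θ/2)
= 2 × 15 × sin(90°/2)
= 2 × 15 × sin(45°)
= 15*sqrt(2)

15*sqrt(2)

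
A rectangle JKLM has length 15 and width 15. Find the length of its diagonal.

Using the Pythagorean theorem:
d² = 15² + 15² = 225 + 225 = 450
d = sqrt(450) = 15*sqrt(2)

15*sqrt(2)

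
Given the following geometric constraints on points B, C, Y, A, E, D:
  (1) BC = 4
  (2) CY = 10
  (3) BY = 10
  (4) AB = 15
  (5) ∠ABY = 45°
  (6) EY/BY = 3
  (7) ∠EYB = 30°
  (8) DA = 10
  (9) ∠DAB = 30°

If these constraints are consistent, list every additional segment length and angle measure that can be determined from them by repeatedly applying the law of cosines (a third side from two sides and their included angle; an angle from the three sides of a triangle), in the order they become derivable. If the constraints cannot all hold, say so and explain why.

The constraints are consistent. Derivable facts, in order:
After 1 step:
- BD ≈ 8.07
- BE ≈ 21.92
- YA ≈ 10.62
- ∠BCY = 78.46°
- ∠BYC = 23.07°
- ∠CBY = 78.46°
After 2 steps:
- ∠ABD = 38.26°
- ∠ADB = 111.74°
- ∠AYB = 93.27°
- ∠BAY = 41.73°
- ∠BEY = 13.19°
- ∠EBY = 136.81°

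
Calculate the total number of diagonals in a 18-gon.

Total line segments between 18 vertices = C(18,2) = 153.
Subtract the 18 sides: 153 - 18 = 135 diagonals.

135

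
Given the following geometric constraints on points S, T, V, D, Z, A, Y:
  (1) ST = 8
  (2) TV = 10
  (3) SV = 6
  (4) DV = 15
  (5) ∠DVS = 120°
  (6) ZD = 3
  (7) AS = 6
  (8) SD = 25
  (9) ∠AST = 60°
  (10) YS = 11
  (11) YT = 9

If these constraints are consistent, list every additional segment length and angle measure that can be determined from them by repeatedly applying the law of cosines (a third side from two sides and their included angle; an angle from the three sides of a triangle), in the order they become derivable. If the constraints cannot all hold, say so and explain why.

These constraints are not satisfiable: by the triangle inequality in triangle VSD, (3) SV = 6 and (4) DV = 15 force SD ≤ 6 + 15 = 21, but (8) says SD = 25. No planar figure meets all of them, so nothing further can be derived.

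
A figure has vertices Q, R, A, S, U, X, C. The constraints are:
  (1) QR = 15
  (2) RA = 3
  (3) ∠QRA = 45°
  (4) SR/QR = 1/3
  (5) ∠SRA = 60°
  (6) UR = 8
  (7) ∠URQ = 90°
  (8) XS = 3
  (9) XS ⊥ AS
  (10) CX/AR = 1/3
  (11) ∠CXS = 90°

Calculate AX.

From the given relations: SR = 1/3·QR = 1/3·15 = 5.
Step 1: By the law of cosines on triangle SRA: SA² = 5² + 3² − 2·5·3·cos(60°) = 19, so SA = √19.
Step 2: By the law of cosines on triangle ASX: AX² = √19² + 3² − 2·√19·3·cos(90°) = 28, so AX = 2·√7.

Therefore, the length of AX = 2·√7.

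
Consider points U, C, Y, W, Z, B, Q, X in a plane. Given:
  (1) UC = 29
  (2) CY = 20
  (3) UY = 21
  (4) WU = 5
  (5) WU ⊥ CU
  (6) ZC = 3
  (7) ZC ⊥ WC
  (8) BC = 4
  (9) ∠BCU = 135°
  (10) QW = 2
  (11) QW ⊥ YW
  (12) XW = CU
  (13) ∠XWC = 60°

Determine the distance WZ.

Step 1: By the law of cosines on triangle CUW: CW² = 29² + 5² − 2·29·5·cos(90°) = 866, so CW ≈ 29.43.
Step 2: By the law of cosines on triangle WCZ: WZ² = 29.43² + 3² − 2·29.43·3·cos(90°) = 875, so WZ = 5·√35.

Therefore, the length of WZ = 5·√35.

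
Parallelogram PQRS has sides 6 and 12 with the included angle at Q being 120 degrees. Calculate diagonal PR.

Using the law of cosines:
d^2 = 6^2 + 12^2 - 2(6)(12)cos(120 degrees)
d^2 = 36 + 144 - 144*-1/2
d^2 = 252
d = 6*sqrt(7)

6*sqrt(7)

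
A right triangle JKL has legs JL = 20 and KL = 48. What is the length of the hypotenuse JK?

In a right triangle, the square of the hypotenuse equals the sum of the squares of the two legs.
The legs are 20 and 48, so the hypotenuse = sqrt(400 + 2304) = sqrt(2704) = 52.

52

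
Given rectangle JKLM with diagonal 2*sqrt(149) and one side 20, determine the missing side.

The diagonal of a rectangle forms a right triangle with the two sides.
Rearranging the Pythagorean theorem: missing side = sqrt(d^2 - known^2).
= sqrt(596 - 400) = sqrt(196) = 14.

14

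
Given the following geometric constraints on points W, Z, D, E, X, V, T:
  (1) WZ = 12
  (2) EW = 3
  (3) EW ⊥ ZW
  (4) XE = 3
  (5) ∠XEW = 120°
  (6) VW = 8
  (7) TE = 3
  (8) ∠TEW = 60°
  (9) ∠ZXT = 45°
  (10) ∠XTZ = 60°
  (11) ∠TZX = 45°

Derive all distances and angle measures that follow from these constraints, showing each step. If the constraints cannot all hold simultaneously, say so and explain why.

These constraints are not satisfiable: (9), (10) and (11) are the three interior angles of triangle ZXT, which must sum to 180°, but 45° + 60° + 45° = 150°. No planar figure meets all of them, so nothing further can be derived.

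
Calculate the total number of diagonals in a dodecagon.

The number of diagonals in an n-gon is n(n - 3)/2.
For n = 12: 12(12 - 3)/2 = 12 × 9 / 2 = 54.

54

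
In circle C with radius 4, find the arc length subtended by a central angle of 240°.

Arc length = 2π(4)(2/3) = 16*pi/3

16*pi/3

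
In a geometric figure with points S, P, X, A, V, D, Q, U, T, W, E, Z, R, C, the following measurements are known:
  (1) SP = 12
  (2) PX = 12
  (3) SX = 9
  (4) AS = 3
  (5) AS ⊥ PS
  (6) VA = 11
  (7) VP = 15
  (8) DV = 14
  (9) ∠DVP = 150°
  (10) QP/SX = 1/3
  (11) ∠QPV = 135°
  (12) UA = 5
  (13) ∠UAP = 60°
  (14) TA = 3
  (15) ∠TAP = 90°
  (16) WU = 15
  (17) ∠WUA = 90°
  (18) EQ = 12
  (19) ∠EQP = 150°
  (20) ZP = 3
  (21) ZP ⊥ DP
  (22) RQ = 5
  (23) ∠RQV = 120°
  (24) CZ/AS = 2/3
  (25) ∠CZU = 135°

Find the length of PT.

Step 1: By the law of cosines on triangle PSA: PA² = 12² + 3² − 2·12·3·cos(90°) = 153, so PA = 3·√17.
Step 2: By the law of cosines on triangle PAT: PT² = (3·√17)² + 3² − 2·3·√17·3·cos(90°) = 162, so PT = 9·√2.

Therefore, the length of PT = 9·√2.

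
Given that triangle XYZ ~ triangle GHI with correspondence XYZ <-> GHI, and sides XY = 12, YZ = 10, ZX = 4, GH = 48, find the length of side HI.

Since the triangles are similar, the ratio of corresponding sides is constant.
Scale factor k = GH / XY = 48 / 12 = 4
HI = k * YZ = 4 * 10 = 40

40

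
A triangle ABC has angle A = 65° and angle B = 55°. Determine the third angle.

The interior angles sum to 180°: angle C = 180 - 65 - 55 = 60°.
The triangle is acute (angles 65°, 55°, 60°).

60 degrees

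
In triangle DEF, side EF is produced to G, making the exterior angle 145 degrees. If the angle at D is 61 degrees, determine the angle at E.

The exterior angle theorem states that an exterior angle equals the sum of the two non-adjacent interior angles.
So 145 = 61 + angle E, which gives angle E = 145 - 61 = 84 degrees.

84 degrees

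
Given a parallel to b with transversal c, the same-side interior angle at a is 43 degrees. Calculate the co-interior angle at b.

Co-interior angles sum to 180: 180 - 43 = 137 degrees.

137 degrees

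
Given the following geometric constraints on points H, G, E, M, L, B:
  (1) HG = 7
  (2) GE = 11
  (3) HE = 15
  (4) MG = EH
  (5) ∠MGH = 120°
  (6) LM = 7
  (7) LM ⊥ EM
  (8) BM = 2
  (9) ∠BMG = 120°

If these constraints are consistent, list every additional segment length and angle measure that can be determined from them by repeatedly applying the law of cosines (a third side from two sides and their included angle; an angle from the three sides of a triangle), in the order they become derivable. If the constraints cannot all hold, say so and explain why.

The constraints are consistent. Derivable facts, in order:
After 1 step:
- GB ≈ 16.09
- HM ≈ 19.47
- ∠EGH = 110.92°
- ∠EHG = 43.23°
- ∠GEH = 25.84°
After 2 steps:
- ∠BGM = 6.18°
- ∠GBM = 53.82°
- ∠GHM = 41.86°
- ∠GMH = 18.14°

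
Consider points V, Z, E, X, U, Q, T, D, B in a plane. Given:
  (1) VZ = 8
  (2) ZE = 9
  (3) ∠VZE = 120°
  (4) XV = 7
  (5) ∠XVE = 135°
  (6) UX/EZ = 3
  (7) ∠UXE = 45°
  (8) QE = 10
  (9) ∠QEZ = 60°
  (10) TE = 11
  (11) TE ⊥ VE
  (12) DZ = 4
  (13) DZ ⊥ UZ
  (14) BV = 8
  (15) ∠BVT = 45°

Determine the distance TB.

Step 1: By the law of cosines on triangle EZV: EV² = 9² + 8² − 2·9·8·cos(120°) = 217, so EV ≈ 14.73.
Step 2: By the law of cosines on triangle VET: VT² = 14.73² + 11² − 2·14.73·11·cos(90°) = 338, so VT = 13·√2.
Step 3: By the law of cosines on triangle TVB: TB² = (13·√2)² + 8² − 2·13·√2·8·cos(45°) = 194, so TB = √194.

Therefore, the length of TB = √194.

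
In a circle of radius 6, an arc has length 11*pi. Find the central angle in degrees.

θ = 360 × 11*pi / (2π × 6) = 330° (rearranging arc length formula).

330°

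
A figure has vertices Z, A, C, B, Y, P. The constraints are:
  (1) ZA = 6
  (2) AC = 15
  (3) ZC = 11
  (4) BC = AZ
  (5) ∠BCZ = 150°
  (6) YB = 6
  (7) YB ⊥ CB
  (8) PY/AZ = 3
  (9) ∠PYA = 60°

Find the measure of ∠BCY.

From the given relations: BC = AZ = 6.
Step 1: By the law of cosines on triangle CBY: CY² = 6² + 6² − 2·6·6·cos(90°) = 72, so CY = 6·√2.
Step 2: By the inverse law of cosines on triangle BCY: cos(∠BCY) = (6² + (6·√2)² − 6²) / (2·6·6·√2) = 72/101.82 = 0.7071, so ∠BCY = 45°.

Therefore, the measure of angle ∠BCY = 45°.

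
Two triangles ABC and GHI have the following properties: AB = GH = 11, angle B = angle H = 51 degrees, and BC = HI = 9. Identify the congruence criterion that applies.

Consider the given information: AB = GH = 11, angle B = angle H = 51 degrees, and BC = HI = 9
This is not AAS or HL: AAS requires two angles and a non-included side. HL only applies to right triangles with matching hypotenuse and leg.
The correct criterion is SAS. Two pairs of corresponding sides and the included angle are equal (Side-Angle-Side).

SAS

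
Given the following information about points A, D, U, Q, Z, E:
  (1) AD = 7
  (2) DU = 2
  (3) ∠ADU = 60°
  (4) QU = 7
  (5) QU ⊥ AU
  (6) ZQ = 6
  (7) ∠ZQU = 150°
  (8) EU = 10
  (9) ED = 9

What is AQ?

Step 1: By the law of cosines on triangle UDA: UA² = 2² + 7² − 2·2·7·cos(60°) = 39, so UA = √39.
Step 2: By the law of cosines on triangle AUQ: AQ² = √39² + 7² − 2·√39·7·cos(90°) = 88, so AQ = 2·√22.

Therefore, the length of AQ = 2·√22.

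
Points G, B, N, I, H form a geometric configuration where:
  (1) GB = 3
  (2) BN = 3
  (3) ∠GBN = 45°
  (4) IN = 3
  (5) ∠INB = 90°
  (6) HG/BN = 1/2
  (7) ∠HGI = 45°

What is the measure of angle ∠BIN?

Step 1: By the law of cosines on triangle INB: IB² = 3² + 3² − 2·3·3·cos(90°) = 18, so IB = 3·√2.
Step 2: By the inverse law of cosines on triangle BIN: cos(∠BIN) = ((3·√2)² + 3² − 3²) / (2·3·√2·3) = 18/25.46 = 0.7071, so ∠BIN = 45°.

Therefore, the measure of angle ∠BIN = 45°.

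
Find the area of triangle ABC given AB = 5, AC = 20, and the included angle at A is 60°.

Area = (1/2) * AB * AC * sin(A)
Area = (1/2) * 5 * 20 * sin(60°)
Area = (1/2) * 5 * 20 * sqrt(3)/2
Area = 25*sqrt(3)

25*sqrt(3)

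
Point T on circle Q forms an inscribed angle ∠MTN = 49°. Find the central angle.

Central angle = 2 × 49° = 98° (inscribed angle theorem).

98°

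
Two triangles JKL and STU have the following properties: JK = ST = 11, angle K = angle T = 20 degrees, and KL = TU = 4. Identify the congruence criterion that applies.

The given information provides:
JK = ST = 11, angle K = angle T = 20 degrees, and KL = TU = 4
This matches the SAS congruence theorem.
Two pairs of corresponding sides and the included angle are equal (Side-Angle-Side).

SAS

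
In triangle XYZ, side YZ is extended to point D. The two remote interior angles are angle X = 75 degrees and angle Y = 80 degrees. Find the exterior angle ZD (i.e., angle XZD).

Exterior angle = 75 + 80 = 155 degrees (exterior angle theorem).

155 degrees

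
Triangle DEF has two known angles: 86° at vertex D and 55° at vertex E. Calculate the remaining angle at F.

The interior angles sum to 180°: angle F = 180 - 86 - 55 = 39°.
The triangle is acute (angles 86°, 55°, 39°).

39 degrees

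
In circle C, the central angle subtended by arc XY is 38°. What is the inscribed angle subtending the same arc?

Inscribed angle = 38° / 2 = 19° (inscribed angle theorem).

19°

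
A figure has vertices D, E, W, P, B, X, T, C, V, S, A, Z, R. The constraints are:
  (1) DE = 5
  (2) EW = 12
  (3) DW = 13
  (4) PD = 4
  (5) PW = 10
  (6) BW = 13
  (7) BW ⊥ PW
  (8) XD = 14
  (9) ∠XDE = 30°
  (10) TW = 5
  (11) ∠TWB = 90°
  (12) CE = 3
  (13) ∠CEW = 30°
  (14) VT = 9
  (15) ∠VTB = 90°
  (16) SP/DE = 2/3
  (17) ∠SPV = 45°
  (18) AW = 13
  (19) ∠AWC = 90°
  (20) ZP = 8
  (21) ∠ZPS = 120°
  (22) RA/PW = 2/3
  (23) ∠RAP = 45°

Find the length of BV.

Step 1: By the law of cosines on triangle BWT: BT² = 13² + 5² − 2·13·5·cos(90°) = 194, so BT = √194.
Step 2: By the law of cosines on triangle BTV: BV² = √194² + 9² − 2·√194·9·cos(90°) = 275, so BV = 5·√11.

Therefore, the length of BV = 5·√11.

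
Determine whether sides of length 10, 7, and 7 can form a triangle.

Yes.
The triangle inequality requires that the sum of any two sides exceeds the third.
Here 7 + 7 = 14 > 10, so the condition is met.

Yes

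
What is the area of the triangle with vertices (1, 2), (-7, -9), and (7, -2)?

Using the Shoelace formula for a triangle:
Area = (1/2)|x0(y1 - y2) + x1(y2 - y0) + x2(y0 - y1)|
Area = (1/2)|1(-9 - -2) + -7(-2 - 2) + 7(2 - -9)|
Area = (1/2)|-7 + 28 + 77|
Area = (1/2)|98|
Area = (1/2)(98)
Area = 49

49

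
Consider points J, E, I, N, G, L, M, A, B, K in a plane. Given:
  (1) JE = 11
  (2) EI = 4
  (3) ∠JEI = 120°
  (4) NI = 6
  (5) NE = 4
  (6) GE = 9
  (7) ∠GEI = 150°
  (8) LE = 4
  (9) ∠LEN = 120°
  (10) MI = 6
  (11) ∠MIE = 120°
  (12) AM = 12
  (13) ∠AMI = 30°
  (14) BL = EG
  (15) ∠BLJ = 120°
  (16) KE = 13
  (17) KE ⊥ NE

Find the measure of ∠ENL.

Step 1: By the law of cosines on triangle NEL: NL² = 4² + 4² − 2·4·4·cos(120°) = 48, so NL = 4·√3.
Step 2: By the inverse law of cosines on triangle ENL: cos(∠ENL) = (4² + (4·√3)² − 4²) / (2·4·4·√3) = 48/55.43 = 0.866, so ∠ENL = 30°.

Therefore, the measure of angle ∠ENL = 30°.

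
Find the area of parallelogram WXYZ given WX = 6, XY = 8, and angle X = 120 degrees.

Area = 6 * 8 * sin(120°) = 48 * sqrt(3)/2 = 24*sqrt(3)

24*sqrt(3)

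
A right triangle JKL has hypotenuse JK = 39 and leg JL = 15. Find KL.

KL = sqrt(39^2 - 15^2) = sqrt(1296) = 36

36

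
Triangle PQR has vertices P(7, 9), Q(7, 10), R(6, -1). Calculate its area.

Using the Shoelace formula for a triangle:
Area = (1/2)|x0(y1 - y2) + x1(y2 - y0) + x2(y0 - y1)|
Area = (1/2)|7(10 - -1) + 7(-1 - 9) + 6(9 - 10)|
Area = (1/2)|77 + -70 + -6|
Area = (1/2)|1|
Area = (1/2)(1)
Area = 1/2

1/2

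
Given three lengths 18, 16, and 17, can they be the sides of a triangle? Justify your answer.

Check all three triangle inequalities:
18 + 16 = 34 > 17 ✓
18 + 17 = 35 > 16 ✓
16 + 17 = 33 > 18 ✓
All conditions hold, so these sides form a valid triangle.

Yes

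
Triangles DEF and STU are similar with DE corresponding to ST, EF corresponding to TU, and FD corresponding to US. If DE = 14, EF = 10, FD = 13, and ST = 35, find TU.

Since the triangles are similar, the ratio of corresponding sides is constant.
Scale factor k = ST / DE = 35 / 14 = 5/2
TU = k * EF = 5/2 * 10 = 25

25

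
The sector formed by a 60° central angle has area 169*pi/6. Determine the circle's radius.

Sector area A = πr² × θ/360, so r² = 360A / (πθ).
r² = 360 × 169*pi/6 / (π × 60)
r² = 169
r = 13

13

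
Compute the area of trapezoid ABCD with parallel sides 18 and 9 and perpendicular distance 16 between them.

Area = (18 + 9) * 16 / 2 = 432 / 2 = 216

216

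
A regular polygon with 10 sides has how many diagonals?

Total line segments between 10 vertices = C(10,2) = 45.
Subtract the 10 sides: 45 - 10 = 35 diagonals.

35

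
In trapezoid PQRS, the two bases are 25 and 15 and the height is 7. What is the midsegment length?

midsegment = (25 + 15) / 2 = 40 / 2 = 20

20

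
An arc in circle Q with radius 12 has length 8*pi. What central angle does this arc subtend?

The full circumference is 2πr = 24*pi.
The arc is 8*pi / 24*pi = 1/3 of the full circle.
So the central angle = 1/3 × 360° = 120°.

120°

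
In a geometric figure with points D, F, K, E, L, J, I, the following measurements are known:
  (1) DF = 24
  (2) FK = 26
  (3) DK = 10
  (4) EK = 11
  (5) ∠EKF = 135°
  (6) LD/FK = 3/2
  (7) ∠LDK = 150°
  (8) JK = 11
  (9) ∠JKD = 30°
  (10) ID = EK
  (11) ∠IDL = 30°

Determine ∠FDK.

Step 1: By the inverse law of cosines on triangle FDK: cos(∠FDK) = (24² + 10² − 26²) / (2·24·10) = 0/480 = 0, so ∠FDK = 90°.

Therefore, the measure of angle ∠FDK = 90°.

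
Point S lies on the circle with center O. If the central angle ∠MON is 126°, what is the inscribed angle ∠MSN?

An inscribed angle intercepts an arc from a point on the circle, while the central angle intercepts the same arc from the center.
The inscribed angle is always half the central angle: 126° / 2 = 63°.

63°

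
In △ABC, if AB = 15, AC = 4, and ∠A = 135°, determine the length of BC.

When two sides and the included angle are known, the law of cosines gives the third side.
c^2 = a^2 + b^2 - 2ab cos(C) generalizes the Pythagorean theorem to non-right triangles.
Here: BC^2 = 225 + 16 - 120*(-sqrt(2)/2) = 60*sqrt(2) + 241
BC = sqrt(60*sqrt(2) + 241)

sqrt(60*sqrt(2) + 241)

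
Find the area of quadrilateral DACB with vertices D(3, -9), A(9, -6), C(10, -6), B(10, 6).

Using the Shoelace formula for a quadrilateral (vertices in order):
Area = (1/2)|sum of (x_i * y_(i+1) - x_(i+1) * y_i)|
Terms: (3*-6 - 9*-9) = 63, (9*-6 - 10*-6) = 6, (10*6 - 10*-6) = 120, (10*-9 - 3*6) = -108
Sum = 81
Area = (1/2)(81) = 81/2

81/2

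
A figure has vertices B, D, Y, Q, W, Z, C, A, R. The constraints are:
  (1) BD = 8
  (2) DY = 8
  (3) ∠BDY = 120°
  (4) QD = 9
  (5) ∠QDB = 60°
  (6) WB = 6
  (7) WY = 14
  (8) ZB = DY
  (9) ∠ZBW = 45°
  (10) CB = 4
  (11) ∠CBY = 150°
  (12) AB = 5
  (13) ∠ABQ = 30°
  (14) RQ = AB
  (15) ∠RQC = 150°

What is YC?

Step 1: By the law of cosines on triangle BDY: BY² = 8² + 8² − 2·8·8·cos(120°) = 192, so BY = 8·√3.
Step 2: By the law of cosines on triangle YBC: YC² = (8·√3)² + 4² − 2·8·√3·4·cos(150°) = 304, so YC = 4·√19.

Therefore, the length of YC = 4·√19.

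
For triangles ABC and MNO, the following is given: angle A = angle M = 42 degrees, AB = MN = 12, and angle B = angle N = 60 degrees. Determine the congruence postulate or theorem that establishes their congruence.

The given information matches ASA: Two pairs of corresponding angles and the included side are equal (Angle-Side-Angle).

ASA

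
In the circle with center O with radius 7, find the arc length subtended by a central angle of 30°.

Arc length = 2π(7)(1/12) = 7*pi/6

7*pi/6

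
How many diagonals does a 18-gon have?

Each of the 18 vertices connects to 15 non-adjacent vertices via diagonals.
Total connections = 18 × 15 = 270, but each diagonal is counted twice.
Number of diagonals = 270 / 2 = 135.

135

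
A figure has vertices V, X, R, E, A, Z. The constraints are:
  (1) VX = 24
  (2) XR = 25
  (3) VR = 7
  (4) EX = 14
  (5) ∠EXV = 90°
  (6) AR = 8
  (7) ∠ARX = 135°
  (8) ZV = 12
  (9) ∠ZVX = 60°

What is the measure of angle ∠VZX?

Step 1: By the law of cosines on triangle ZVX: ZX² = 12² + 24² − 2·12·24·cos(60°) = 432, so ZX = 12·√3.
Step 2: By the inverse law of cosines on triangle VZX: cos(∠VZX) = (12² + (12·√3)² − 24²) / (2·12·12·√3) = 0/498.83 = 0, so ∠VZX = 90°.

Therefore, the measure of angle ∠VZX = 90°.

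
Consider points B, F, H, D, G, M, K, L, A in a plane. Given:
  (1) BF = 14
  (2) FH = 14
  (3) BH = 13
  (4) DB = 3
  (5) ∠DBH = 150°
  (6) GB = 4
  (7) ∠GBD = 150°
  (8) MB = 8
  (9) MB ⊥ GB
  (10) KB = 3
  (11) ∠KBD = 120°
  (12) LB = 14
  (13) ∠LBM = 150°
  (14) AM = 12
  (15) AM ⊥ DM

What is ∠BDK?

Step 1: By the law of cosines on triangle DBK: DK² = 3² + 3² − 2·3·3·cos(120°) = 27, so DK = 3·√3.
Step 2: By the inverse law of cosines on triangle BDK: cos(∠BDK) = (3² + (3·√3)² − 3²) / (2·3·3·√3) = 27/31.18 = 0.866, so ∠BDK = 30°.

Therefore, the measure of angle ∠BDK = 30°.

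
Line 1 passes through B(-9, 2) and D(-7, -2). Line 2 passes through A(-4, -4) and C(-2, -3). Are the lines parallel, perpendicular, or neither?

Slope of line 1: m1 = (-2 - 2)/(-7 - -9) = -4/2 = -2
Slope of line 2: m2 = (-3 - -4)/(-2 - -4) = 1/2 = 1/2
Two lines are perpendicular when the product of their slopes is -1 (negative reciprocals).
m1 * m2 = (-2) * (1/2) = -1, confirming perpendicularity.

Perpendicular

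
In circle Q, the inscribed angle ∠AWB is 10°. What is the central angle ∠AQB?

Central angle = 2 × 10° = 20° (inscribed angle theorem).

20°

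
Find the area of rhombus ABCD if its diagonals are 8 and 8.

The diagonals of a rhombus divide it into four right triangles.
Each triangle has legs 8/ 2 = 4 and 8/2 = 4, so each has area (1/2)*4*4 = 8.
Four such triangles give total area = (d1 * d2) / 2 = 32.

32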